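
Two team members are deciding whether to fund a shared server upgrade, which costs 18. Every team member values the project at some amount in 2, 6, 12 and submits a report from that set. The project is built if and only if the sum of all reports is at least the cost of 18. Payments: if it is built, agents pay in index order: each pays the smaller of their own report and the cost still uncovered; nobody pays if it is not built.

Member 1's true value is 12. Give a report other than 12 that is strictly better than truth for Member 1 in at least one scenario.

6

Suppose Member 2 reports 12.
Report 12: project built, pays 12, utility 12 - 12 = 0.
Report 6: project built, pays 6, utility 12 - 6 = 6.
So reporting 6 beats truth here (6 > 0).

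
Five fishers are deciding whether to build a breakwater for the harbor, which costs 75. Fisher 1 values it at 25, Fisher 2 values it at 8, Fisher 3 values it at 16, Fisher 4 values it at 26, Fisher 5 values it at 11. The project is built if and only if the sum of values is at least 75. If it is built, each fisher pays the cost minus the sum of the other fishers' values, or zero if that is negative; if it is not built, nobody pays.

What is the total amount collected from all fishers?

34

Total value 86 ≥ cost 75, so it is built.
Fisher 1: others sum to 61; max(0, 75 - 61) = 14.
Fisher 2: others sum to 78; max(0, 75 - 78) = 0.
Fisher 3: others sum to 70; max(0, 75 - 70) = 5.
Fisher 4: others sum to 60; max(0, 75 - 60) = 15.
Fisher 5: others sum to 75; max(0, 75 - 75) = 0.
Total collected = 14 + 0 + 5 + 15 + 0 = 34.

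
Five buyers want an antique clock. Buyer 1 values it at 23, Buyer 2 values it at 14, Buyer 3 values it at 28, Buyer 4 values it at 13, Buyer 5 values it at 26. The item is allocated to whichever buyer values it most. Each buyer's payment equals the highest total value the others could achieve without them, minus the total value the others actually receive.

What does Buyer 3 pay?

26

Buyer 3 has the highest value and receives the item.
Without Buyer 3, the item would go to the next-highest value, 26, so the others could achieve 26.
With Buyer 3 present and winning, the others receive nothing, so their total is 0.
Payment = 26 - 0 = 26.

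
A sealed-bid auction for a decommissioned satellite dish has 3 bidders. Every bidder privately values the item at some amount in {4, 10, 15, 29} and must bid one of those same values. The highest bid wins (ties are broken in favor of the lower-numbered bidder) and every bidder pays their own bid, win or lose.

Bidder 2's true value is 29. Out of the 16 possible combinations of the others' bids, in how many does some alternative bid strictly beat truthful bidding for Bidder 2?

10

Others bid (4, 4): truth gives 0; bid 10 gives 19 > 0. Violating.
Others bid (4, 10): truth gives 0; bid 10 gives 19 > 0. Violating.
Others bid (4, 15): truth gives 0; bid 15 gives 14 > 0. Violating.
Others bid (10, 4): truth gives 0; bid 15 gives 14 > 0. Violating.
Others bid (4, 29): truth gives 0; no alternative beats it.
Others bid (10, 29): truth gives 0; no alternative beats it.
(Checking all 16 profiles: 10 have a profitable deviation, 6 do not.)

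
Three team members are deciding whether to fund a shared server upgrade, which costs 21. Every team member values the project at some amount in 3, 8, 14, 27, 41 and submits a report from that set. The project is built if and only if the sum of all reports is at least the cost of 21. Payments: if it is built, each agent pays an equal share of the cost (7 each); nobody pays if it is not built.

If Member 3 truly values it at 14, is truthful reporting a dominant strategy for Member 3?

Consider the case where Member 1 reports 3 and Member 2 reports 3.
Truthful report 14: project not built, utility 0.
Report 27 instead: project built, pays 7, utility 14 - 7 = 7.
Since 7 > 0, reporting 27 is strictly better here, so truthful reporting is not dominant.

No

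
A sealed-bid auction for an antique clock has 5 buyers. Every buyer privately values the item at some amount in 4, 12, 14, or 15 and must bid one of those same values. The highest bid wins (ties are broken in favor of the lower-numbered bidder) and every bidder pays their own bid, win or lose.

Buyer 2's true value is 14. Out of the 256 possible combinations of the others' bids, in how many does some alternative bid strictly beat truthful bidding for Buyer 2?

Others bid (4, 4, 4, 4): truth gives 0; bid 12 gives 2 > 0. Violating.
Others bid (4, 4, 4, 12): truth gives 0; bid 12 gives 2 > 0. Violating.
Others bid (4, 4, 4, 15): truth gives -14; bid 15 gives -1 > -14. Violating.
Others bid (4, 4, 12, 4): truth gives 0; bid 12 gives 2 > 0. Violating.
Others bid (4, 4, 4, 14): truth gives 0; no alternative beats it.
Others bid (4, 4, 12, 14): truth gives 0; no alternative beats it.
(Checking all 256 profiles: 210 have a profitable deviation, 46 do not.)

210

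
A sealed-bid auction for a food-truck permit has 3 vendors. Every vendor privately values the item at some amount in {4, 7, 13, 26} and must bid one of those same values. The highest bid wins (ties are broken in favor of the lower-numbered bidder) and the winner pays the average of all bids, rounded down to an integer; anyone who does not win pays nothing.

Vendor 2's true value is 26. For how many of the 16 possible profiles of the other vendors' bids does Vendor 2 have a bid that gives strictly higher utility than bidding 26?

6

Others bid (4, 4): truth gives 15; bid 7 gives 21 > 15. Violating.
Others bid (4, 7): truth gives 14; bid 7 gives 20 > 14. Violating.
Others bid (4, 13): truth gives 12; bid 13 gives 16 > 12. Violating.
Others bid (7, 4): truth gives 14; bid 13 gives 18 > 14. Violating.
Others bid (4, 26): truth gives 8; no alternative beats it.
Others bid (7, 26): truth gives 7; no alternative beats it.
(Checking all 16 profiles: 6 have a profitable deviation, 10 do not.)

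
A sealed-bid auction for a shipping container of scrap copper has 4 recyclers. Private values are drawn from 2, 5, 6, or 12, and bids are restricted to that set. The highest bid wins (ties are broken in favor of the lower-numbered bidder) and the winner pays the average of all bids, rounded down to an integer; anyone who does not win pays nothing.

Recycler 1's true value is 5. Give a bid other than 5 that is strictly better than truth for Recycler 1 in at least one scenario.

Suppose Recycler 2 bids 2, Recycler 3 bids 2 and Recycler 4 bids 6.
Bid 5: loses, pays 0, utility 0.
Bid 6: wins, pays 4, utility 5 - 4 = 1.
So bidding 6 beats truth here (1 > 0).

6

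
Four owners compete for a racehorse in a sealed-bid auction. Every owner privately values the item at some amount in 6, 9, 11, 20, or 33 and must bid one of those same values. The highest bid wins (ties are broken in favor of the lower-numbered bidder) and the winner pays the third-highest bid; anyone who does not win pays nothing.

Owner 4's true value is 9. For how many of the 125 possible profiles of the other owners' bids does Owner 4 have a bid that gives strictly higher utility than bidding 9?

Others bid (6, 6, 9): truth gives 0; bid 11 gives 3 > 0. Violating.
Others bid (6, 6, 11): truth gives 0; bid 20 gives 3 > 0. Violating.
Others bid (6, 6, 20): truth gives 0; bid 33 gives 3 > 0. Violating.
Others bid (6, 9, 6): truth gives 0; bid 11 gives 3 > 0. Violating.
Others bid (6, 6, 6): truth gives 3; no alternative beats it.
Others bid (6, 6, 33): truth gives 0; no alternative beats it.
(Checking all 125 profiles: 9 have a profitable deviation, 116 do not.)

9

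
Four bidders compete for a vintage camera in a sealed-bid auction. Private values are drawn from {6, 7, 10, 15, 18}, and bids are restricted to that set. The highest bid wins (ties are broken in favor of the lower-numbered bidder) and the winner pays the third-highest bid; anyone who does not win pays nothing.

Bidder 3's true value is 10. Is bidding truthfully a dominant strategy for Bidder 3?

Consider the case where Bidder 1 bids 6, Bidder 2 bids 6 and Bidder 4 bids 15.
Truthful bid 10: loses, pays 0, utility 0.
Bid 15 instead: wins, pays 6, utility 10 - 6 = 4.
Since 4 > 0, bidding 15 is strictly better here, so truthful bidding is not dominant.

No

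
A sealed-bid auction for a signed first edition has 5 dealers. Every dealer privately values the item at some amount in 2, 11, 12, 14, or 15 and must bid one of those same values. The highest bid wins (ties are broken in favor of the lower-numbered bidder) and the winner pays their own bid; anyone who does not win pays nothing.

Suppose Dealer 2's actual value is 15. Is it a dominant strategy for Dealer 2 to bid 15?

Consider the case where Dealer 1 bids 2, Dealer 3 bids 2, Dealer 4 bids 2 and Dealer 5 bids 2.
Truthful bid 15: wins, pays 15, utility 15 - 15 = 0.
Bid 11 instead: wins, pays 11, utility 15 - 11 = 4.
Since 4 > 0, bidding 11 is strictly better here, so truthful bidding is not dominant.

No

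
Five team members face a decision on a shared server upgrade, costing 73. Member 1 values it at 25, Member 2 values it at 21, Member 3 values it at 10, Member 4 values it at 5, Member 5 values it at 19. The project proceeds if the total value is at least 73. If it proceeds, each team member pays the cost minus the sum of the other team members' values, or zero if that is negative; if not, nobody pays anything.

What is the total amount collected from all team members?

Total value 80 ≥ cost 73, so it is built.
Member 1: others sum to 55; max(0, 73 - 55) = 18.
Member 2: others sum to 59; max(0, 73 - 59) = 14.
Member 3: others sum to 70; max(0, 73 - 70) = 3.
Member 4: others sum to 75; max(0, 73 - 75) = 0.
Member 5: others sum to 61; max(0, 73 - 61) = 12.
Total collected = 18 + 14 + 3 + 0 + 12 = 47.

47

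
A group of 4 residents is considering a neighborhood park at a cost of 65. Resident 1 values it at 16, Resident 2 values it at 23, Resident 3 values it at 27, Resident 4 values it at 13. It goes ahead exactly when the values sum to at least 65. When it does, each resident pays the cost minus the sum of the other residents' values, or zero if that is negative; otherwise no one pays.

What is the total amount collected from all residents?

24

Total value 79 ≥ cost 65, so it is built.
Resident 1: others sum to 63; max(0, 65 - 63) = 2.
Resident 2: others sum to 56; max(0, 65 - 56) = 9.
Resident 3: others sum to 52; max(0, 65 - 52) = 13.
Resident 4: others sum to 66; max(0, 65 - 66) = 0.
Total collected = 2 + 9 + 13 + 0 = 24.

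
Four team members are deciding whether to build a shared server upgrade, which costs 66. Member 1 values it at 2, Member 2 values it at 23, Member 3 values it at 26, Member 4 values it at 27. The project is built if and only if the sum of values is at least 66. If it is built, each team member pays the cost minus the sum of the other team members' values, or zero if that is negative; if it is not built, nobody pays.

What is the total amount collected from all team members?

40

Total value 78 ≥ cost 66, so it is built.
Member 1: others sum to 76; max(0, 66 - 76) = 0.
Member 2: others sum to 55; max(0, 66 - 55) = 11.
Member 3: others sum to 52; max(0, 66 - 52) = 14.
Member 4: others sum to 51; max(0, 66 - 51) = 15.
Total collected = 0 + 11 + 14 + 15 = 40.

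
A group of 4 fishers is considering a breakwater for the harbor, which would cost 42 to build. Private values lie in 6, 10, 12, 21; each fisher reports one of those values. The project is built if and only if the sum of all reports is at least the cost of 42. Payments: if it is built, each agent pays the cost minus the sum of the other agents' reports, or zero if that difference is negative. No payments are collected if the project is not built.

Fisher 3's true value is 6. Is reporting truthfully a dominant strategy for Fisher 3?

Check each profile of the others' reports and compare truth against every alternative report.
Others report (10, 10, 12): truth gives 0, best alternative gives -4.
Others report (10, 12, 10): truth gives 0, best alternative gives -4.
Others report (12, 10, 10): truth gives 0, best alternative gives -4.
Others report (6, 6, 21): truth gives 0, best alternative gives -3.
Others report (6, 21, 6): truth gives 0, best alternative gives -3.
Others report (21, 6, 6): truth gives 0, best alternative gives -3.
(Remaining 58 profiles checked similarly; truth is weakly best in each.)
In every case the truthful report is at least as good as any alternative, so it is a dominant strategy.

Yes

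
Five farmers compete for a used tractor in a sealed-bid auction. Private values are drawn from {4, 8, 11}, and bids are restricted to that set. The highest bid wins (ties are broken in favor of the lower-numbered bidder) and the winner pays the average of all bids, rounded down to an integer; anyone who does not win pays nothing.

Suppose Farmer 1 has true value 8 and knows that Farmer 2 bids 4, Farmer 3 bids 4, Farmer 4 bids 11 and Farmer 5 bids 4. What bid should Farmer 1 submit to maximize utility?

11

Bid 4: loses, pays 0, utility 0.
Bid 8: loses, pays 0, utility 0.
Bid 11: wins, pays 6, utility 8 - 6 = 2.
The best choice is 11 with utility 2.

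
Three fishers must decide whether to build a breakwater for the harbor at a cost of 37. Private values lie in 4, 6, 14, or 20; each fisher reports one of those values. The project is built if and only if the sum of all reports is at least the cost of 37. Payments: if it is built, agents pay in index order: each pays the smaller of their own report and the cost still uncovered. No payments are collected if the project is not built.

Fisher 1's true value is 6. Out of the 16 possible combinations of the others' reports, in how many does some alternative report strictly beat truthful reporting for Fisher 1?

3

Others report (14, 20): truth gives 0; report 4 gives 2 > 0. Violating.
Others report (20, 14): truth gives 0; report 4 gives 2 > 0. Violating.
Others report (20, 20): truth gives 0; report 4 gives 2 > 0. Violating.
Others report (4, 4): truth gives 0; no alternative beats it.
Others report (4, 6): truth gives 0; no alternative beats it.
(Checking all 16 profiles: 3 have a profitable deviation, 13 do not.)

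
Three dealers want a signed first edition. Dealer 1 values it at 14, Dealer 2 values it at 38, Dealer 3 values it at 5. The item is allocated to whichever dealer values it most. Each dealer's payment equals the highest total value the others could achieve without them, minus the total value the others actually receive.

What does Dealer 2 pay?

Dealer 2 has the highest value and receives the item.
Without Dealer 2, the item would go to the next-highest value, 14, so the others could achieve 14.
With Dealer 2 present and winning, the others receive nothing, so their total is 0.
Payment = 14 - 0 = 14.

14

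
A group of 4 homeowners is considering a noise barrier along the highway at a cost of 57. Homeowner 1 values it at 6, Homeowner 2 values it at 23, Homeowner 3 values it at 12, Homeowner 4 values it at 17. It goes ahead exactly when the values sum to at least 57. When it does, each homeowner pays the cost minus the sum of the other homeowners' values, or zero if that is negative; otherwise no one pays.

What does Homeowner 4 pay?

Total value 58 ≥ cost 57, so the project is built.
The other homeowners' values sum to 41.
Cost minus that sum is 57 - 41 = 16.

16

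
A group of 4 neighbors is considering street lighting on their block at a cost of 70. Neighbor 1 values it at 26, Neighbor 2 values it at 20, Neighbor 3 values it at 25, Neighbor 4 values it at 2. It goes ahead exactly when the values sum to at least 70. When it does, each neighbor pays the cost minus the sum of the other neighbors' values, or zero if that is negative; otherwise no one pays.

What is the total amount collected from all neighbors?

Total value 73 ≥ cost 70, so it is built.
Neighbor 1: others sum to 47; max(0, 70 - 47) = 23.
Neighbor 2: others sum to 53; max(0, 70 - 53) = 17.
Neighbor 3: others sum to 48; max(0, 70 - 48) = 22.
Neighbor 4: others sum to 71; max(0, 70 - 71) = 0.
Total collected = 23 + 17 + 22 + 0 = 62.

62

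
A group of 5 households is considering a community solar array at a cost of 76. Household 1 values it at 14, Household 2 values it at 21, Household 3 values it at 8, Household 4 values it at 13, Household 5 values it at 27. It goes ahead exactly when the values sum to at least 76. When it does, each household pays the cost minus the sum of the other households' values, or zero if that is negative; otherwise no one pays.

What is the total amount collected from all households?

48

Total value 83 ≥ cost 76, so it is built.
Household 1: others sum to 69; max(0, 76 - 69) = 7.
Household 2: others sum to 62; max(0, 76 - 62) = 14.
Household 3: others sum to 75; max(0, 76 - 75) = 1.
Household 4: others sum to 70; max(0, 76 - 70) = 6.
Household 5: others sum to 56; max(0, 76 - 56) = 20.
Total collected = 7 + 14 + 1 + 6 + 20 = 48.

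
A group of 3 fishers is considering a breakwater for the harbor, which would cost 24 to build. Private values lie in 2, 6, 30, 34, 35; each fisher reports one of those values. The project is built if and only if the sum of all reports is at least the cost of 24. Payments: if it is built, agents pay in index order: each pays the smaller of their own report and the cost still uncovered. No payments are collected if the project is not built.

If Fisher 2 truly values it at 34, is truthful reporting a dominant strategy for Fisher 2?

No

Consider the case where Fisher 1 reports 2 and Fisher 3 reports 30.
Truthful report 34: project built, pays 22, utility 34 - 22 = 12.
Report 2 instead: project built, pays 2, utility 34 - 2 = 32.
Since 32 > 12, reporting 2 is strictly better here, so truthful reporting is not dominant.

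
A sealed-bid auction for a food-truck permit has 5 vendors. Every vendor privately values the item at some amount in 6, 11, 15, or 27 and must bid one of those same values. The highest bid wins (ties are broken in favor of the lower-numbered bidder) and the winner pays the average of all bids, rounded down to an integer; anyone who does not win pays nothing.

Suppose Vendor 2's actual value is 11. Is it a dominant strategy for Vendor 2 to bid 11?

No

Consider the case where Vendor 1 bids 6, Vendor 3 bids 6, Vendor 4 bids 6 and Vendor 5 bids 15.
Truthful bid 11: loses, pays 0, utility 0.
Bid 15 instead: wins, pays 9, utility 11 - 9 = 2.
Since 2 > 0, bidding 15 is strictly better here, so truthful bidding is not dominant.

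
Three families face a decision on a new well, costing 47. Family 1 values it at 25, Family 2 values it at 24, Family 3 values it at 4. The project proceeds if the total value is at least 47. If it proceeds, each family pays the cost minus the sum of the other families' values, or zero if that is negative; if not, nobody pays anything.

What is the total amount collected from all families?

37

Total value 53 ≥ cost 47, so it is built.
Family 1: others sum to 28; max(0, 47 - 28) = 19.
Family 2: others sum to 29; max(0, 47 - 29) = 18.
Family 3: others sum to 49; max(0, 47 - 49) = 0.
Total collected = 19 + 18 + 0 = 37.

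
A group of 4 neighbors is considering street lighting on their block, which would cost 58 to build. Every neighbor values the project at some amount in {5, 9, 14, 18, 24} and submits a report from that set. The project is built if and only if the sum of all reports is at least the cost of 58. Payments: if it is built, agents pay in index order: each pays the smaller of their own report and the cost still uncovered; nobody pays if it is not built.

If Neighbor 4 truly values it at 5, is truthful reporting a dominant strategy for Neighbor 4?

Check each profile of the others' reports and compare truth against every alternative report.
Others report (14, 18, 18): truth gives 0, best alternative gives -3.
Others report (18, 14, 18): truth gives 0, best alternative gives -3.
Others report (18, 18, 14): truth gives 0, best alternative gives -3.
Others report (9, 18, 24): truth gives 0, best alternative gives -2.
Others report (9, 24, 18): truth gives 0, best alternative gives -2.
Others report (18, 9, 24): truth gives 0, best alternative gives -2.
(Remaining 119 profiles checked similarly; truth is weakly best in each.)
In every case the truthful report is at least as good as any alternative, so it is a dominant strategy.

Yes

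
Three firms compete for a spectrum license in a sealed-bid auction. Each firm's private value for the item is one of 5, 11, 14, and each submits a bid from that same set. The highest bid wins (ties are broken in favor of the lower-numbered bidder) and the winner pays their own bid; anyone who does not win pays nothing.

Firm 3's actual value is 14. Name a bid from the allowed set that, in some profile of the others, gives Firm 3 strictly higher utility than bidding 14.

11

Suppose Firm 1 bids 5 and Firm 2 bids 5.
Bid 14: wins, pays 14, utility 14 - 14 = 0.
Bid 11: wins, pays 11, utility 14 - 11 = 3.
So bidding 11 beats truth here (3 > 0).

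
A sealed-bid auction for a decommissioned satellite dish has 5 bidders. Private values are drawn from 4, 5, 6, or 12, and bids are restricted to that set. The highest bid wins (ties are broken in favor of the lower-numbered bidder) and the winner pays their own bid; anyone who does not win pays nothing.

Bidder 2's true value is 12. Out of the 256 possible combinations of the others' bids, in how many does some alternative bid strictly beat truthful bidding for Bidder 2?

54

Others bid (4, 4, 4, 4): truth gives 0; bid 5 gives 7 > 0. Violating.
Others bid (4, 4, 4, 5): truth gives 0; bid 5 gives 7 > 0. Violating.
Others bid (4, 4, 4, 6): truth gives 0; bid 6 gives 6 > 0. Violating.
Others bid (4, 4, 5, 4): truth gives 0; bid 5 gives 7 > 0. Violating.
Others bid (4, 4, 4, 12): truth gives 0; no alternative beats it.
Others bid (4, 4, 5, 12): truth gives 0; no alternative beats it.
(Checking all 256 profiles: 54 have a profitable deviation, 202 do not.)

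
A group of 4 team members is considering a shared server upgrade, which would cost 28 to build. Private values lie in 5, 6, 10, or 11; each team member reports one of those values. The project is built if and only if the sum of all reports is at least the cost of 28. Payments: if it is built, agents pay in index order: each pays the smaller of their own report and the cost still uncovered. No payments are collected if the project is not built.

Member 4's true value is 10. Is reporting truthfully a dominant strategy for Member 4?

Check each profile of the others' reports and compare truth against every alternative report.
Others report (6, 11, 11): truth gives 10, best alternative gives 10.
Others report (10, 10, 10): truth gives 10, best alternative gives 10.
Others report (10, 10, 11): truth gives 10, best alternative gives 10.
Others report (10, 11, 10): truth gives 10, best alternative gives 10.
Others report (10, 11, 11): truth gives 10, best alternative gives 10.
Others report (11, 6, 11): truth gives 10, best alternative gives 10.
(Remaining 58 profiles checked similarly; truth is weakly best in each.)
In every case the truthful report is at least as good as any alternative, so it is a dominant strategy.

Yes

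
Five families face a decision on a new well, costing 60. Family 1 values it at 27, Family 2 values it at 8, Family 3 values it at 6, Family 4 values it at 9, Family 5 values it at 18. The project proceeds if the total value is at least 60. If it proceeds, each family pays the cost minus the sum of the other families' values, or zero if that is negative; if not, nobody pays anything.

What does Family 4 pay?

1

Total value 68 ≥ cost 60, so the project is built.
The other families' values sum to 59.
Cost minus that sum is 60 - 59 = 1.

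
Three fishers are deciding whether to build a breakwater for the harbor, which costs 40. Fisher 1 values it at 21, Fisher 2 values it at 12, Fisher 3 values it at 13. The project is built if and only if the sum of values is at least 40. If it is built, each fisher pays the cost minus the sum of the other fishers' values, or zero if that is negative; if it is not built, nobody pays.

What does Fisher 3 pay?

Total value 46 ≥ cost 40, so the project is built.
The other fishers' values sum to 33.
Cost minus that sum is 40 - 33 = 7.

7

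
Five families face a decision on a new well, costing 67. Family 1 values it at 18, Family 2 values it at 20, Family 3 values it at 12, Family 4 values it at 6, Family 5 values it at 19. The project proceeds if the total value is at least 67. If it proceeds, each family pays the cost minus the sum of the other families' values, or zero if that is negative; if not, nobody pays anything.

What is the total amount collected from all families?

Total value 75 ≥ cost 67, so it is built.
Family 1: others sum to 57; max(0, 67 - 57) = 10.
Family 2: others sum to 55; max(0, 67 - 55) = 12.
Family 3: others sum to 63; max(0, 67 - 63) = 4.
Family 4: others sum to 69; max(0, 67 - 69) = 0.
Family 5: others sum to 56; max(0, 67 - 56) = 11.
Total collected = 10 + 12 + 4 + 0 + 11 = 37.

37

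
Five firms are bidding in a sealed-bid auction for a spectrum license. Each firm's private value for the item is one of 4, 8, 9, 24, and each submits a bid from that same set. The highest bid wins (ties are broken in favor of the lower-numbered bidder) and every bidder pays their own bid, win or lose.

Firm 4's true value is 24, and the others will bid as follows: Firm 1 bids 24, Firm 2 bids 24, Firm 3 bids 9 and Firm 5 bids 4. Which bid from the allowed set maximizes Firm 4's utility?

4

Bid 4: loses but pays 4, utility -4.
Bid 8: loses but pays 8, utility -8.
Bid 9: loses but pays 9, utility -9.
Bid 24: loses but pays 24, utility -24.
The best choice is 4 with utility -4.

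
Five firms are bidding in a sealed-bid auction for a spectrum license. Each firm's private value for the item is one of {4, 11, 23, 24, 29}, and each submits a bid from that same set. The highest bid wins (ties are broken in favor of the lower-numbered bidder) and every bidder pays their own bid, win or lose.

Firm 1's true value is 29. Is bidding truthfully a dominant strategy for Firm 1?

Consider the case where Firm 2 bids 4, Firm 3 bids 4, Firm 4 bids 4 and Firm 5 bids 4.
Truthful bid 29: wins, pays 29, utility 29 - 29 = 0.
Bid 4 instead: wins, pays 4, utility 29 - 4 = 25.
Since 25 > 0, bidding 4 is strictly better here, so truthful bidding is not dominant.

No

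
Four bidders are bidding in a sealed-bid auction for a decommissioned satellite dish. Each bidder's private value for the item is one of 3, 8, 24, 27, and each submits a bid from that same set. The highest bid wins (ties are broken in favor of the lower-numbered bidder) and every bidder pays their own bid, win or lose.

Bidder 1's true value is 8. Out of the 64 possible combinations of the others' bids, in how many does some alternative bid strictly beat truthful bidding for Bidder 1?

Others bid (3, 3, 3): truth gives 0; bid 3 gives 5 > 0. Violating.
Others bid (3, 3, 24): truth gives -8; bid 3 gives -3 > -8. Violating.
Others bid (3, 3, 27): truth gives -8; bid 3 gives -3 > -8. Violating.
Others bid (3, 8, 24): truth gives -8; bid 3 gives -3 > -8. Violating.
Others bid (3, 3, 8): truth gives 0; no alternative beats it.
Others bid (3, 8, 3): truth gives 0; no alternative beats it.
(Checking all 64 profiles: 57 have a profitable deviation, 7 do not.)

57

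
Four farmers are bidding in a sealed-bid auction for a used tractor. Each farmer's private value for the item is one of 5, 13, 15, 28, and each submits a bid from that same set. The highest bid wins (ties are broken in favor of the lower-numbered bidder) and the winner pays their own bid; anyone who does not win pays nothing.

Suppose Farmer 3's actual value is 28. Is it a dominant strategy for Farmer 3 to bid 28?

Consider the case where Farmer 1 bids 5, Farmer 2 bids 5 and Farmer 4 bids 5.
Truthful bid 28: wins, pays 28, utility 28 - 28 = 0.
Bid 13 instead: wins, pays 13, utility 28 - 13 = 15.
Since 15 > 0, bidding 13 is strictly better here, so truthful bidding is not dominant.

No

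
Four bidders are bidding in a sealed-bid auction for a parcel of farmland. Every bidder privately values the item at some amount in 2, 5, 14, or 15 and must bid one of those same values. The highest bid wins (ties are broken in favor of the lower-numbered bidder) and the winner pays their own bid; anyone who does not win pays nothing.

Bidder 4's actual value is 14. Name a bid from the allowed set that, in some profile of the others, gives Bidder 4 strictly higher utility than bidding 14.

5

Suppose Bidder 1 bids 2, Bidder 2 bids 2 and Bidder 3 bids 2.
Bid 14: wins, pays 14, utility 14 - 14 = 0.
Bid 5: wins, pays 5, utility 14 - 5 = 9.
So bidding 5 beats truth here (9 > 0).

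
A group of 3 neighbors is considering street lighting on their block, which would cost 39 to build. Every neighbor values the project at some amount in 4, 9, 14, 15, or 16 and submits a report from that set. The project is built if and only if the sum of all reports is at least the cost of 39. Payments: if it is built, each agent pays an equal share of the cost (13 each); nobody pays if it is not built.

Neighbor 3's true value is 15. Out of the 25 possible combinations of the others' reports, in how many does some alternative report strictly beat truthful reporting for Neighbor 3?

2

Others report (9, 14): truth gives 0; report 16 gives 2 > 0. Violating.
Others report (14, 9): truth gives 0; report 16 gives 2 > 0. Violating.
Others report (4, 4): truth gives 0; no alternative beats it.
Others report (4, 9): truth gives 0; no alternative beats it.
(Checking all 25 profiles: 2 have a profitable deviation, 23 do not.)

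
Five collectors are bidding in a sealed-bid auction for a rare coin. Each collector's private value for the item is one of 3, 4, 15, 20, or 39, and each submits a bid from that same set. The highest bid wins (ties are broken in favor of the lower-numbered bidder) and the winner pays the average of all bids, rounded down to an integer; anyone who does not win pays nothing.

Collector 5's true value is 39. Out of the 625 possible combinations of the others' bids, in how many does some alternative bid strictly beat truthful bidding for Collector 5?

Others bid (3, 3, 3, 3): truth gives 29; bid 4 gives 36 > 29. Violating.
Others bid (3, 3, 3, 4): truth gives 29; bid 15 gives 34 > 29. Violating.
Others bid (3, 3, 3, 15): truth gives 27; bid 20 gives 31 > 27. Violating.
Others bid (3, 3, 4, 3): truth gives 29; bid 15 gives 34 > 29. Violating.
Others bid (3, 3, 3, 20): truth gives 26; no alternative beats it.
Others bid (3, 3, 3, 39): truth gives 0; no alternative beats it.
(Checking all 625 profiles: 81 have a profitable deviation, 544 do not.)

81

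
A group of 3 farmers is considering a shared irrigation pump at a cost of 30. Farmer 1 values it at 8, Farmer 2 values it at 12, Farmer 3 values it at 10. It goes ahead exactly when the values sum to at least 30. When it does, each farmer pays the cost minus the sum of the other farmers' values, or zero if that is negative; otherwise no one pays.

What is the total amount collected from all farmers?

30

Total value 30 ≥ cost 30, so it is built.
Farmer 1: others sum to 22; max(0, 30 - 22) = 8.
Farmer 2: others sum to 18; max(0, 30 - 18) = 12.
Farmer 3: others sum to 20; max(0, 30 - 20) = 10.
Total collected = 8 + 12 + 10 = 30.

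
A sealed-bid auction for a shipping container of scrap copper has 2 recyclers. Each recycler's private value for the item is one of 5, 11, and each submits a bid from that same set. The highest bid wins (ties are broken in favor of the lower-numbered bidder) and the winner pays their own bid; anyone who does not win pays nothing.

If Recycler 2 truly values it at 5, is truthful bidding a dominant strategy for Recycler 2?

Check each profile of the others' bids and compare truth against every alternative bid.
Others bid (5): truth gives 0, best alternative gives -6.
Others bid (11): truth gives 0, best alternative gives 0.
In every case the truthful bid is at least as good as any alternative, so it is a dominant strategy.

Yes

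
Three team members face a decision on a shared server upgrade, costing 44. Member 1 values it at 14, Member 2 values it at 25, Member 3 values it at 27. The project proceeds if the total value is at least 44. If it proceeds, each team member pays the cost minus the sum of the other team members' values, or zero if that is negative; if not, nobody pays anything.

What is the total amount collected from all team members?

Total value 66 ≥ cost 44, so it is built.
Member 1: others sum to 52; max(0, 44 - 52) = 0.
Member 2: others sum to 41; max(0, 44 - 41) = 3.
Member 3: others sum to 39; max(0, 44 - 39) = 5.
Total collected = 0 + 3 + 5 = 8.

8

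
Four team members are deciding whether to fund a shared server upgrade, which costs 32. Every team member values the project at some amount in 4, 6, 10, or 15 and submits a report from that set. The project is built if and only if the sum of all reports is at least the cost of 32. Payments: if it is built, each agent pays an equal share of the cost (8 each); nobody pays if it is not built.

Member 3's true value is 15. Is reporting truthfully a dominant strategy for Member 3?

Yes

Check each profile of the others' reports and compare truth against every alternative report.
Others report (4, 4, 10): truth gives 7, best alternative gives 0.
Others report (4, 6, 10): truth gives 7, best alternative gives 0.
Others report (4, 10, 4): truth gives 7, best alternative gives 0.
Others report (4, 10, 6): truth gives 7, best alternative gives 0.
Others report (6, 4, 10): truth gives 7, best alternative gives 0.
Others report (6, 6, 6): truth gives 7, best alternative gives 0.
(Remaining 58 profiles checked similarly; truth is weakly best in each.)
In every case the truthful report is at least as good as any alternative, so it is a dominant strategy.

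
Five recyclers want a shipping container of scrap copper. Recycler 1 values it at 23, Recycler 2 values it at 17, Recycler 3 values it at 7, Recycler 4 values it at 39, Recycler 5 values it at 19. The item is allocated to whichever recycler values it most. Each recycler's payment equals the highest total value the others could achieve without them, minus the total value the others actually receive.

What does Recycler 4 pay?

23

Recycler 4 has the highest value and receives the item.
Without Recycler 4, the item would go to the next-highest value, 23, so the others could achieve 23.
With Recycler 4 present and winning, the others receive nothing, so their total is 0.
Payment = 23 - 0 = 23.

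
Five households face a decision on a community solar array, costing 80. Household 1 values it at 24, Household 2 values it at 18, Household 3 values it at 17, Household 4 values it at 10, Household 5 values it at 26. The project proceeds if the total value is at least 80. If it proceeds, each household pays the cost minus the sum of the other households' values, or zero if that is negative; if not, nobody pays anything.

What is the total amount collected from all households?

25

Total value 95 ≥ cost 80, so it is built.
Household 1: others sum to 71; max(0, 80 - 71) = 9.
Household 2: others sum to 77; max(0, 80 - 77) = 3.
Household 3: others sum to 78; max(0, 80 - 78) = 2.
Household 4: others sum to 85; max(0, 80 - 85) = 0.
Household 5: others sum to 69; max(0, 80 - 69) = 11.
Total collected = 9 + 3 + 2 + 0 + 11 = 25.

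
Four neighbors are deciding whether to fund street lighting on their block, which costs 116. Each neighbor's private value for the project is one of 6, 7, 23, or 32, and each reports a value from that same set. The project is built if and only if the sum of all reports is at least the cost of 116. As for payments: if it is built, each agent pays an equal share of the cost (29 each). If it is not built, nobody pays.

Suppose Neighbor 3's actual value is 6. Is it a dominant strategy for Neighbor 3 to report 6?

Yes

Check each profile of the others' reports and compare truth against every alternative report.
Others report (6, 6, 6): truth gives 0, best alternative gives 0.
Others report (6, 6, 7): truth gives 0, best alternative gives 0.
Others report (6, 6, 23): truth gives 0, best alternative gives 0.
Others report (6, 6, 32): truth gives 0, best alternative gives 0.
Others report (6, 7, 6): truth gives 0, best alternative gives 0.
Others report (6, 7, 7): truth gives 0, best alternative gives 0.
(Remaining 58 profiles checked similarly; truth is weakly best in each.)
In every case the truthful report is at least as good as any alternative, so it is a dominant strategy.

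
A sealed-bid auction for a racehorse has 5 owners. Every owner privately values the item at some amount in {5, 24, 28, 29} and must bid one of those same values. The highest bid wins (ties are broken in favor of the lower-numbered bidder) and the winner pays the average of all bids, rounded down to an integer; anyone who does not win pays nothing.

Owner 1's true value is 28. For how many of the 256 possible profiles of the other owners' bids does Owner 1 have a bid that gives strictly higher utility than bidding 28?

Others bid (5, 5, 5, 5): truth gives 19; bid 5 gives 23 > 19. Violating.
Others bid (5, 5, 5, 24): truth gives 15; bid 24 gives 16 > 15. Violating.
Others bid (5, 5, 5, 29): truth gives 0; bid 29 gives 14 > 0. Violating.
Others bid (5, 5, 24, 5): truth gives 15; bid 24 gives 16 > 15. Violating.
Others bid (5, 5, 5, 28): truth gives 14; no alternative beats it.
Others bid (5, 5, 24, 28): truth gives 10; no alternative beats it.
(Checking all 256 profiles: 171 have a profitable deviation, 85 do not.)

171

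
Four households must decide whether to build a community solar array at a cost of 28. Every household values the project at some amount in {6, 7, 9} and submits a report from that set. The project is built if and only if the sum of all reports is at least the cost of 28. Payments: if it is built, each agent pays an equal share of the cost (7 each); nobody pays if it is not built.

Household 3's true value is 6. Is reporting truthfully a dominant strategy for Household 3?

Yes

Check each profile of the others' reports and compare truth against every alternative report.
Others report (6, 6, 9): truth gives 0, best alternative gives -1.
Others report (6, 9, 6): truth gives 0, best alternative gives -1.
Others report (7, 7, 7): truth gives 0, best alternative gives -1.
Others report (9, 6, 6): truth gives 0, best alternative gives -1.
Others report (6, 7, 9): truth gives -1, best alternative gives -1.
Others report (6, 9, 7): truth gives -1, best alternative gives -1.
(Remaining 21 profiles checked similarly; truth is weakly best in each.)
In every case the truthful report is at least as good as any alternative, so it is a dominant strategy.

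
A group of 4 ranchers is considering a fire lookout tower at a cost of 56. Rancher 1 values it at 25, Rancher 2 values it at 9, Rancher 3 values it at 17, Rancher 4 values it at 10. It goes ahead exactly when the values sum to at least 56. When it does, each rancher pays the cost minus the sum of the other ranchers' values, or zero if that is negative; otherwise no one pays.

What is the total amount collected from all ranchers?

41

Total value 61 ≥ cost 56, so it is built.
Rancher 1: others sum to 36; max(0, 56 - 36) = 20.
Rancher 2: others sum to 52; max(0, 56 - 52) = 4.
Rancher 3: others sum to 44; max(0, 56 - 44) = 12.
Rancher 4: others sum to 51; max(0, 56 - 51) = 5.
Total collected = 20 + 4 + 12 + 5 = 41.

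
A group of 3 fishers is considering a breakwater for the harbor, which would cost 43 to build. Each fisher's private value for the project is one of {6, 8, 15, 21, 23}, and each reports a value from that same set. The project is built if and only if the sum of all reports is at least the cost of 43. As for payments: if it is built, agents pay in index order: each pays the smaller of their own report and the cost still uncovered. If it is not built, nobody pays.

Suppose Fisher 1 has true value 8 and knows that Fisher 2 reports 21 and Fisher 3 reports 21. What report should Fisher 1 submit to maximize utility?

6

Report 6: project built, pays 6, utility 8 - 6 = 2.
Report 8: project built, pays 8, utility 8 - 8 = 0.
Report 15: project built, pays 15, utility 8 - 15 = -7.
Report 21: project built, pays 21, utility 8 - 21 = -13.
Report 23: project built, pays 23, utility 8 - 23 = -15.
The best choice is 6 with utility 2.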